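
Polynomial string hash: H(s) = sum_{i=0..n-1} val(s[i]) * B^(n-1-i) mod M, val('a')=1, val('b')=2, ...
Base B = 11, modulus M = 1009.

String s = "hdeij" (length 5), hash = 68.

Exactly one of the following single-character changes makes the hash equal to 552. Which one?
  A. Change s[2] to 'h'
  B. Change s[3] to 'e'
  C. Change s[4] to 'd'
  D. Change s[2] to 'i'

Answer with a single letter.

Answer: D

Derivation:
Option A: s[2]='e'->'h', delta=(8-5)*11^2 mod 1009 = 363, hash=68+363 mod 1009 = 431
Option B: s[3]='i'->'e', delta=(5-9)*11^1 mod 1009 = 965, hash=68+965 mod 1009 = 24
Option C: s[4]='j'->'d', delta=(4-10)*11^0 mod 1009 = 1003, hash=68+1003 mod 1009 = 62
Option D: s[2]='e'->'i', delta=(9-5)*11^2 mod 1009 = 484, hash=68+484 mod 1009 = 552 <-- target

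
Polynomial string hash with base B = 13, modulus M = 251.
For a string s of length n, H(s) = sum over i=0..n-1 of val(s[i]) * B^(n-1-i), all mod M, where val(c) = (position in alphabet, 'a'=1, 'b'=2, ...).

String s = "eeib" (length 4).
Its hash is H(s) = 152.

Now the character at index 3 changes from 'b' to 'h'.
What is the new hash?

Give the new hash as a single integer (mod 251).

val('b') = 2, val('h') = 8
Position k = 3, exponent = n-1-k = 0
B^0 mod M = 13^0 mod 251 = 1
Delta = (8 - 2) * 1 mod 251 = 6
New hash = (152 + 6) mod 251 = 158

Answer: 158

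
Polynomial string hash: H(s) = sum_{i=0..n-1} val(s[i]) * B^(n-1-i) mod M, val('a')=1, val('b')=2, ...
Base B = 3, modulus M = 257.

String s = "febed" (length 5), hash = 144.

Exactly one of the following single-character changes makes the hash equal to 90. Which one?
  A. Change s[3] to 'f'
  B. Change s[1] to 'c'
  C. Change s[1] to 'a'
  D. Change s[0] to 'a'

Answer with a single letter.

Answer: B

Derivation:
Option A: s[3]='e'->'f', delta=(6-5)*3^1 mod 257 = 3, hash=144+3 mod 257 = 147
Option B: s[1]='e'->'c', delta=(3-5)*3^3 mod 257 = 203, hash=144+203 mod 257 = 90 <-- target
Option C: s[1]='e'->'a', delta=(1-5)*3^3 mod 257 = 149, hash=144+149 mod 257 = 36
Option D: s[0]='f'->'a', delta=(1-6)*3^4 mod 257 = 109, hash=144+109 mod 257 = 253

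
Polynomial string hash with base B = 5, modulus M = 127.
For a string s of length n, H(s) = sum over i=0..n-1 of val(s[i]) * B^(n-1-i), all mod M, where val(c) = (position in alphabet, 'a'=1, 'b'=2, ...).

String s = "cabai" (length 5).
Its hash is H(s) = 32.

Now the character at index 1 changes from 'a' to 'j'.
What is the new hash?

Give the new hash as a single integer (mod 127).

Answer: 14

Derivation:
val('a') = 1, val('j') = 10
Position k = 1, exponent = n-1-k = 3
B^3 mod M = 5^3 mod 127 = 125
Delta = (10 - 1) * 125 mod 127 = 109
New hash = (32 + 109) mod 127 = 14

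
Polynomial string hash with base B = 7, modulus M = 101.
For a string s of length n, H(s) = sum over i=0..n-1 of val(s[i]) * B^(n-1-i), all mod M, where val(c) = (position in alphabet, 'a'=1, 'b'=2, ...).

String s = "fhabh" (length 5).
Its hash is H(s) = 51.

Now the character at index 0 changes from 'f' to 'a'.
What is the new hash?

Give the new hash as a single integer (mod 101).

Answer: 65

Derivation:
val('f') = 6, val('a') = 1
Position k = 0, exponent = n-1-k = 4
B^4 mod M = 7^4 mod 101 = 78
Delta = (1 - 6) * 78 mod 101 = 14
New hash = (51 + 14) mod 101 = 65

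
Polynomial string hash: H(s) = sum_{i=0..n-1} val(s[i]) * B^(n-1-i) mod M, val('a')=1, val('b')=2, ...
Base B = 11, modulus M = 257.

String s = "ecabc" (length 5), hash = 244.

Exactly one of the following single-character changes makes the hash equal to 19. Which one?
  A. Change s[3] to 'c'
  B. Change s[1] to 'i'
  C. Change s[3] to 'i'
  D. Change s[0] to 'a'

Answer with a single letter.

Option A: s[3]='b'->'c', delta=(3-2)*11^1 mod 257 = 11, hash=244+11 mod 257 = 255
Option B: s[1]='c'->'i', delta=(9-3)*11^3 mod 257 = 19, hash=244+19 mod 257 = 6
Option C: s[3]='b'->'i', delta=(9-2)*11^1 mod 257 = 77, hash=244+77 mod 257 = 64
Option D: s[0]='e'->'a', delta=(1-5)*11^4 mod 257 = 32, hash=244+32 mod 257 = 19 <-- target

Answer: D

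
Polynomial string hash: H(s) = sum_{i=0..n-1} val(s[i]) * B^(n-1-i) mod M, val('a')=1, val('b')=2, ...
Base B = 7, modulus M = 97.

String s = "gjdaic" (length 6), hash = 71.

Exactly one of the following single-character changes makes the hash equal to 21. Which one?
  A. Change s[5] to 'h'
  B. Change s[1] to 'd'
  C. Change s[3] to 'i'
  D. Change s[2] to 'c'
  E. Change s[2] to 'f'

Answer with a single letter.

Answer: B

Derivation:
Option A: s[5]='c'->'h', delta=(8-3)*7^0 mod 97 = 5, hash=71+5 mod 97 = 76
Option B: s[1]='j'->'d', delta=(4-10)*7^4 mod 97 = 47, hash=71+47 mod 97 = 21 <-- target
Option C: s[3]='a'->'i', delta=(9-1)*7^2 mod 97 = 4, hash=71+4 mod 97 = 75
Option D: s[2]='d'->'c', delta=(3-4)*7^3 mod 97 = 45, hash=71+45 mod 97 = 19
Option E: s[2]='d'->'f', delta=(6-4)*7^3 mod 97 = 7, hash=71+7 mod 97 = 78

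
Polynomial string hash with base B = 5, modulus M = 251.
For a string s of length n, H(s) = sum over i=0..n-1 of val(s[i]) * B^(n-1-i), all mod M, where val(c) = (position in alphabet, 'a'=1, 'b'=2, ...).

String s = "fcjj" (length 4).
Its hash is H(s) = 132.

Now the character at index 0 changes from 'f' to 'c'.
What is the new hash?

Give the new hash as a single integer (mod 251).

val('f') = 6, val('c') = 3
Position k = 0, exponent = n-1-k = 3
B^3 mod M = 5^3 mod 251 = 125
Delta = (3 - 6) * 125 mod 251 = 127
New hash = (132 + 127) mod 251 = 8

Answer: 8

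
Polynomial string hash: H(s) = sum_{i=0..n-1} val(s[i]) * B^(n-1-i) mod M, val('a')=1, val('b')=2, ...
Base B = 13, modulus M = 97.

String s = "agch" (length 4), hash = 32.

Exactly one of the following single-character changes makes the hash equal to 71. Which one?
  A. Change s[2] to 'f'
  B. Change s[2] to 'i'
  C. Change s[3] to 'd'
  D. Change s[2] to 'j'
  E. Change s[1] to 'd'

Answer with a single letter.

Option A: s[2]='c'->'f', delta=(6-3)*13^1 mod 97 = 39, hash=32+39 mod 97 = 71 <-- target
Option B: s[2]='c'->'i', delta=(9-3)*13^1 mod 97 = 78, hash=32+78 mod 97 = 13
Option C: s[3]='h'->'d', delta=(4-8)*13^0 mod 97 = 93, hash=32+93 mod 97 = 28
Option D: s[2]='c'->'j', delta=(10-3)*13^1 mod 97 = 91, hash=32+91 mod 97 = 26
Option E: s[1]='g'->'d', delta=(4-7)*13^2 mod 97 = 75, hash=32+75 mod 97 = 10

Answer: A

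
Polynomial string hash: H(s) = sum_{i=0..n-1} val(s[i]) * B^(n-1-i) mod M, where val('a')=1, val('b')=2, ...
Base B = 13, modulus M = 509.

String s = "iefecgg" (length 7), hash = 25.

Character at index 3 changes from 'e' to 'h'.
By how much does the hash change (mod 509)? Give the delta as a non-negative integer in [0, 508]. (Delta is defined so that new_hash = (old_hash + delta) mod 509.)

Delta formula: (val(new) - val(old)) * B^(n-1-k) mod M
  val('h') - val('e') = 8 - 5 = 3
  B^(n-1-k) = 13^3 mod 509 = 161
  Delta = 3 * 161 mod 509 = 483

Answer: 483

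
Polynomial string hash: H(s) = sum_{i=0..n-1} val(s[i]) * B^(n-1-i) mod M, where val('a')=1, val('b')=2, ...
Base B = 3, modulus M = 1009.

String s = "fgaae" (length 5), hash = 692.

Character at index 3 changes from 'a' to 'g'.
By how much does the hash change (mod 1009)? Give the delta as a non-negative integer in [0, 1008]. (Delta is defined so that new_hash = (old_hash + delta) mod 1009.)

Delta formula: (val(new) - val(old)) * B^(n-1-k) mod M
  val('g') - val('a') = 7 - 1 = 6
  B^(n-1-k) = 3^1 mod 1009 = 3
  Delta = 6 * 3 mod 1009 = 18

Answer: 18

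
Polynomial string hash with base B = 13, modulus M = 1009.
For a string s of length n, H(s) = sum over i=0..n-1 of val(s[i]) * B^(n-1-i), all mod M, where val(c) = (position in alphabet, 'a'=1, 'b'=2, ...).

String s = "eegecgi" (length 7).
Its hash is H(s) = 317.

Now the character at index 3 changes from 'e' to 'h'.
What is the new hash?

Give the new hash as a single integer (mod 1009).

Answer: 854

Derivation:
val('e') = 5, val('h') = 8
Position k = 3, exponent = n-1-k = 3
B^3 mod M = 13^3 mod 1009 = 179
Delta = (8 - 5) * 179 mod 1009 = 537
New hash = (317 + 537) mod 1009 = 854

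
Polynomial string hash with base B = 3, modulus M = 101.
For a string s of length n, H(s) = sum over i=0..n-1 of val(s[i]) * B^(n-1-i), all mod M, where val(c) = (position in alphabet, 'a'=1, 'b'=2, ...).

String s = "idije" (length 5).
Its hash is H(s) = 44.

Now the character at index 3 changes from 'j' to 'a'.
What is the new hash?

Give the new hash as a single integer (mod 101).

Answer: 17

Derivation:
val('j') = 10, val('a') = 1
Position k = 3, exponent = n-1-k = 1
B^1 mod M = 3^1 mod 101 = 3
Delta = (1 - 10) * 3 mod 101 = 74
New hash = (44 + 74) mod 101 = 17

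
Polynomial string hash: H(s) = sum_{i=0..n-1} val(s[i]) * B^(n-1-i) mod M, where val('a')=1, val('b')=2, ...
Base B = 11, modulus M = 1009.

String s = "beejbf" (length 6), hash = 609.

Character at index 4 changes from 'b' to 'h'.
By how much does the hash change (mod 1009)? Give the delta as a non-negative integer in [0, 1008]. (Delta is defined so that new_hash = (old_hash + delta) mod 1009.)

Answer: 66

Derivation:
Delta formula: (val(new) - val(old)) * B^(n-1-k) mod M
  val('h') - val('b') = 8 - 2 = 6
  B^(n-1-k) = 11^1 mod 1009 = 11
  Delta = 6 * 11 mod 1009 = 66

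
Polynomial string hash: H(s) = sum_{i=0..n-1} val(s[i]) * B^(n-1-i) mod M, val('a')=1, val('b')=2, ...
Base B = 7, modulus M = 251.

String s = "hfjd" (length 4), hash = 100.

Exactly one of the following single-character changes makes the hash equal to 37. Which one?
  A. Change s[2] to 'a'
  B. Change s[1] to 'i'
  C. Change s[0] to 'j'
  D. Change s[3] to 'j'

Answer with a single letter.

Option A: s[2]='j'->'a', delta=(1-10)*7^1 mod 251 = 188, hash=100+188 mod 251 = 37 <-- target
Option B: s[1]='f'->'i', delta=(9-6)*7^2 mod 251 = 147, hash=100+147 mod 251 = 247
Option C: s[0]='h'->'j', delta=(10-8)*7^3 mod 251 = 184, hash=100+184 mod 251 = 33
Option D: s[3]='d'->'j', delta=(10-4)*7^0 mod 251 = 6, hash=100+6 mod 251 = 106

Answer: A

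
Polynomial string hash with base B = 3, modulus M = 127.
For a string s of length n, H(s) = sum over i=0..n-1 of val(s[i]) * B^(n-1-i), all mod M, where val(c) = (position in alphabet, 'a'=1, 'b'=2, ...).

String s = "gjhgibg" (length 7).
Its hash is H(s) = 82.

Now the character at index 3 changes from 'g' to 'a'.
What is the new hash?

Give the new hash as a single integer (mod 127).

val('g') = 7, val('a') = 1
Position k = 3, exponent = n-1-k = 3
B^3 mod M = 3^3 mod 127 = 27
Delta = (1 - 7) * 27 mod 127 = 92
New hash = (82 + 92) mod 127 = 47

Answer: 47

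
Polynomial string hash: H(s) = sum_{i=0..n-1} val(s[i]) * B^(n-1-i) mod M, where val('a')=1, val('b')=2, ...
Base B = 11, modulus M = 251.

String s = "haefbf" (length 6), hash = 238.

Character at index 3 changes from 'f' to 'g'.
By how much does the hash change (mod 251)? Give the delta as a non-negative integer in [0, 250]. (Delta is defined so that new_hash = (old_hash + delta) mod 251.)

Delta formula: (val(new) - val(old)) * B^(n-1-k) mod M
  val('g') - val('f') = 7 - 6 = 1
  B^(n-1-k) = 11^2 mod 251 = 121
  Delta = 1 * 121 mod 251 = 121

Answer: 121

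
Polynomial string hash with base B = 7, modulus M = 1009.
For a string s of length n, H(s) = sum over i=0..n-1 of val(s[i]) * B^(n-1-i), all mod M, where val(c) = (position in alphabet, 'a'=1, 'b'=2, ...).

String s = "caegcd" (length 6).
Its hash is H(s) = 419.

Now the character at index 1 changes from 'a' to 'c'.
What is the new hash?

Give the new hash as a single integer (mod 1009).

val('a') = 1, val('c') = 3
Position k = 1, exponent = n-1-k = 4
B^4 mod M = 7^4 mod 1009 = 383
Delta = (3 - 1) * 383 mod 1009 = 766
New hash = (419 + 766) mod 1009 = 176

Answer: 176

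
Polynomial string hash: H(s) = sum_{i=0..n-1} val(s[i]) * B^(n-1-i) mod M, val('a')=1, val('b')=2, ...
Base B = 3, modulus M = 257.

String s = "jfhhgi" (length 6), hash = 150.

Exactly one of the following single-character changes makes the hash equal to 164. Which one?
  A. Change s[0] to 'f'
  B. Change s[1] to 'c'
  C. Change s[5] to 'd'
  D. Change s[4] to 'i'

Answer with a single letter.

Option A: s[0]='j'->'f', delta=(6-10)*3^5 mod 257 = 56, hash=150+56 mod 257 = 206
Option B: s[1]='f'->'c', delta=(3-6)*3^4 mod 257 = 14, hash=150+14 mod 257 = 164 <-- target
Option C: s[5]='i'->'d', delta=(4-9)*3^0 mod 257 = 252, hash=150+252 mod 257 = 145
Option D: s[4]='g'->'i', delta=(9-7)*3^1 mod 257 = 6, hash=150+6 mod 257 = 156

Answer: B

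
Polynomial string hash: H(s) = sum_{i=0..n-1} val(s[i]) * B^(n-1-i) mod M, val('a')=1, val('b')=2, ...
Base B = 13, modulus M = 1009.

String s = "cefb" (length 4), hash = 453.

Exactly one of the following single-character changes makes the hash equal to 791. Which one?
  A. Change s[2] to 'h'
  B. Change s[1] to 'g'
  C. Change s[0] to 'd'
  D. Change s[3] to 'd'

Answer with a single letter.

Answer: B

Derivation:
Option A: s[2]='f'->'h', delta=(8-6)*13^1 mod 1009 = 26, hash=453+26 mod 1009 = 479
Option B: s[1]='e'->'g', delta=(7-5)*13^2 mod 1009 = 338, hash=453+338 mod 1009 = 791 <-- target
Option C: s[0]='c'->'d', delta=(4-3)*13^3 mod 1009 = 179, hash=453+179 mod 1009 = 632
Option D: s[3]='b'->'d', delta=(4-2)*13^0 mod 1009 = 2, hash=453+2 mod 1009 = 455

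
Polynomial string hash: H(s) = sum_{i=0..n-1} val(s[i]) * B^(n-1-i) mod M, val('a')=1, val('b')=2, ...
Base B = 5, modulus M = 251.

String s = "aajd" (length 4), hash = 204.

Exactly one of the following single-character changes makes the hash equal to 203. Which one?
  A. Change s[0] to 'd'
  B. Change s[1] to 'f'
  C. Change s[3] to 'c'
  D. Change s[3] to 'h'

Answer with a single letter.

Answer: C

Derivation:
Option A: s[0]='a'->'d', delta=(4-1)*5^3 mod 251 = 124, hash=204+124 mod 251 = 77
Option B: s[1]='a'->'f', delta=(6-1)*5^2 mod 251 = 125, hash=204+125 mod 251 = 78
Option C: s[3]='d'->'c', delta=(3-4)*5^0 mod 251 = 250, hash=204+250 mod 251 = 203 <-- target
Option D: s[3]='d'->'h', delta=(8-4)*5^0 mod 251 = 4, hash=204+4 mod 251 = 208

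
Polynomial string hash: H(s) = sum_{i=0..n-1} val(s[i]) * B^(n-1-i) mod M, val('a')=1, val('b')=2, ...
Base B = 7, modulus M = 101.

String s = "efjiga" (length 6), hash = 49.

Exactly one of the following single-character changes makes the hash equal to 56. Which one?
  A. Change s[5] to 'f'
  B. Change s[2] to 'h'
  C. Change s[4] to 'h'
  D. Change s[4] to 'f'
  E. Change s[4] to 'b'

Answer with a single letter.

Option A: s[5]='a'->'f', delta=(6-1)*7^0 mod 101 = 5, hash=49+5 mod 101 = 54
Option B: s[2]='j'->'h', delta=(8-10)*7^3 mod 101 = 21, hash=49+21 mod 101 = 70
Option C: s[4]='g'->'h', delta=(8-7)*7^1 mod 101 = 7, hash=49+7 mod 101 = 56 <-- target
Option D: s[4]='g'->'f', delta=(6-7)*7^1 mod 101 = 94, hash=49+94 mod 101 = 42
Option E: s[4]='g'->'b', delta=(2-7)*7^1 mod 101 = 66, hash=49+66 mod 101 = 14

Answer: C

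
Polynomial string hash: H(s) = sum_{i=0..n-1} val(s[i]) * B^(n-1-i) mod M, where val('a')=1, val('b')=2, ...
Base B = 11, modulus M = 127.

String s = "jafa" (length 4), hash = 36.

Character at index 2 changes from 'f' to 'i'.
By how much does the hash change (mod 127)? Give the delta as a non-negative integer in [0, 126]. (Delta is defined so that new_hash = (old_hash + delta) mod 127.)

Answer: 33

Derivation:
Delta formula: (val(new) - val(old)) * B^(n-1-k) mod M
  val('i') - val('f') = 9 - 6 = 3
  B^(n-1-k) = 11^1 mod 127 = 11
  Delta = 3 * 11 mod 127 = 33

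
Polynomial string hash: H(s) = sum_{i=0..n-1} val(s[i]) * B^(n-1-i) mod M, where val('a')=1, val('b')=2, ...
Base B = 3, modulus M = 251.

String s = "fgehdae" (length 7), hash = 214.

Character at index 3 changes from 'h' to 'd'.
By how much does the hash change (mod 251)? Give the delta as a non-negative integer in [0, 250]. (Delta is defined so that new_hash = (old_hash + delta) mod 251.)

Delta formula: (val(new) - val(old)) * B^(n-1-k) mod M
  val('d') - val('h') = 4 - 8 = -4
  B^(n-1-k) = 3^3 mod 251 = 27
  Delta = -4 * 27 mod 251 = 143

Answer: 143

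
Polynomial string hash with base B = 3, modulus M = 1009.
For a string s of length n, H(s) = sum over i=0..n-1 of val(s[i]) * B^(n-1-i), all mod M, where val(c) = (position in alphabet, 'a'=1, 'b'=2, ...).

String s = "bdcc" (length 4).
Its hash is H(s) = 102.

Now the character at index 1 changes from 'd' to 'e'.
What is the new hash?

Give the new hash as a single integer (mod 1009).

val('d') = 4, val('e') = 5
Position k = 1, exponent = n-1-k = 2
B^2 mod M = 3^2 mod 1009 = 9
Delta = (5 - 4) * 9 mod 1009 = 9
New hash = (102 + 9) mod 1009 = 111

Answer: 111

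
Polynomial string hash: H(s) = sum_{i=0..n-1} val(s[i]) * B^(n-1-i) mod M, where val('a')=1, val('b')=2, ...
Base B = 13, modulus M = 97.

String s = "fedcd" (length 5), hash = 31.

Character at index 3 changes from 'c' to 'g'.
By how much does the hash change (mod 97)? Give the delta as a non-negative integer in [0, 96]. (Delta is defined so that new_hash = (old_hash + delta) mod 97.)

Delta formula: (val(new) - val(old)) * B^(n-1-k) mod M
  val('g') - val('c') = 7 - 3 = 4
  B^(n-1-k) = 13^1 mod 97 = 13
  Delta = 4 * 13 mod 97 = 52

Answer: 52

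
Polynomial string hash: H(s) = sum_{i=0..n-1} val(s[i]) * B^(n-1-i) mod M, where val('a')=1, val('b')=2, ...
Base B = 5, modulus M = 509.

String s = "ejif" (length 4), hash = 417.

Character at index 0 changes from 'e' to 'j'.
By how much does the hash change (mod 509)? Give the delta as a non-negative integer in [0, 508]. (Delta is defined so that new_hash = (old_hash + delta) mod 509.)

Delta formula: (val(new) - val(old)) * B^(n-1-k) mod M
  val('j') - val('e') = 10 - 5 = 5
  B^(n-1-k) = 5^3 mod 509 = 125
  Delta = 5 * 125 mod 509 = 116

Answer: 116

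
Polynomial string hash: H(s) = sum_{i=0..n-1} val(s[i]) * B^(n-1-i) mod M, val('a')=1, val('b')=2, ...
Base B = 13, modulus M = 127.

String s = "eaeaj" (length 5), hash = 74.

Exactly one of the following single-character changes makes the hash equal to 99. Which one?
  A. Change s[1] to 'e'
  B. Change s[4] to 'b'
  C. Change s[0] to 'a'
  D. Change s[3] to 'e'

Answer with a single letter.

Answer: A

Derivation:
Option A: s[1]='a'->'e', delta=(5-1)*13^3 mod 127 = 25, hash=74+25 mod 127 = 99 <-- target
Option B: s[4]='j'->'b', delta=(2-10)*13^0 mod 127 = 119, hash=74+119 mod 127 = 66
Option C: s[0]='e'->'a', delta=(1-5)*13^4 mod 127 = 56, hash=74+56 mod 127 = 3
Option D: s[3]='a'->'e', delta=(5-1)*13^1 mod 127 = 52, hash=74+52 mod 127 = 126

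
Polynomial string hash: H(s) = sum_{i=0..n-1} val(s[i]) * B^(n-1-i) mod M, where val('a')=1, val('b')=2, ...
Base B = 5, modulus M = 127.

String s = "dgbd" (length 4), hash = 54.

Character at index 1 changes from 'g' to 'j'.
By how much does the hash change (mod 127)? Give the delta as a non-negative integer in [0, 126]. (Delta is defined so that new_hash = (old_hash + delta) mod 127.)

Delta formula: (val(new) - val(old)) * B^(n-1-k) mod M
  val('j') - val('g') = 10 - 7 = 3
  B^(n-1-k) = 5^2 mod 127 = 25
  Delta = 3 * 25 mod 127 = 75

Answer: 75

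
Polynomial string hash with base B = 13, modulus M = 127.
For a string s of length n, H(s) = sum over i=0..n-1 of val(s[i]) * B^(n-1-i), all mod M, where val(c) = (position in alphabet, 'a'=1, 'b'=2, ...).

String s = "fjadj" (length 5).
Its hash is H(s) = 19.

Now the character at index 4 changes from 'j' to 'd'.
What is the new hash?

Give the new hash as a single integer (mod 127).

val('j') = 10, val('d') = 4
Position k = 4, exponent = n-1-k = 0
B^0 mod M = 13^0 mod 127 = 1
Delta = (4 - 10) * 1 mod 127 = 121
New hash = (19 + 121) mod 127 = 13

Answer: 13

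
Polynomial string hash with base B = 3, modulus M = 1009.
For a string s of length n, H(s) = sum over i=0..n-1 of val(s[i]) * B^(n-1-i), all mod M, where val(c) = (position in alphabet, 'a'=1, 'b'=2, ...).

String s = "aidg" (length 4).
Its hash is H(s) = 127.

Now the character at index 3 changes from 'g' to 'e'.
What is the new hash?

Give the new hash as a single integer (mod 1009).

Answer: 125

Derivation:
val('g') = 7, val('e') = 5
Position k = 3, exponent = n-1-k = 0
B^0 mod M = 3^0 mod 1009 = 1
Delta = (5 - 7) * 1 mod 1009 = 1007
New hash = (127 + 1007) mod 1009 = 125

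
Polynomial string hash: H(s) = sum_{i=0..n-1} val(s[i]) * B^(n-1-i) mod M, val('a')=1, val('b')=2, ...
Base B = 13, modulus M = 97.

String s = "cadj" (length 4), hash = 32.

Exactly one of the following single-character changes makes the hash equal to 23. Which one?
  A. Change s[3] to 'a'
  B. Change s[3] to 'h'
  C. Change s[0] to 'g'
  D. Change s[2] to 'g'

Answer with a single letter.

Option A: s[3]='j'->'a', delta=(1-10)*13^0 mod 97 = 88, hash=32+88 mod 97 = 23 <-- target
Option B: s[3]='j'->'h', delta=(8-10)*13^0 mod 97 = 95, hash=32+95 mod 97 = 30
Option C: s[0]='c'->'g', delta=(7-3)*13^3 mod 97 = 58, hash=32+58 mod 97 = 90
Option D: s[2]='d'->'g', delta=(7-4)*13^1 mod 97 = 39, hash=32+39 mod 97 = 71

Answer: A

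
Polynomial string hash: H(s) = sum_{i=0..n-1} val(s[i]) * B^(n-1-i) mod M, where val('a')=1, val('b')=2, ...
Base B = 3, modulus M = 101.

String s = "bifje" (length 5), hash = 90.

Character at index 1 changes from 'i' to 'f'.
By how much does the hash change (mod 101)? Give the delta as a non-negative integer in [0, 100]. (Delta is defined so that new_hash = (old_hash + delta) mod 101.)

Answer: 20

Derivation:
Delta formula: (val(new) - val(old)) * B^(n-1-k) mod M
  val('f') - val('i') = 6 - 9 = -3
  B^(n-1-k) = 3^3 mod 101 = 27
  Delta = -3 * 27 mod 101 = 20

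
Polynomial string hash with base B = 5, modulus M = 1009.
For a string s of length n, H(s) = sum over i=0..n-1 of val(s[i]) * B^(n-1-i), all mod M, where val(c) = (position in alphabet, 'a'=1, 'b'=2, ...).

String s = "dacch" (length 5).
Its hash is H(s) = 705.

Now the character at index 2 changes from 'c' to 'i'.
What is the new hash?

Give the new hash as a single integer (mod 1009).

Answer: 855

Derivation:
val('c') = 3, val('i') = 9
Position k = 2, exponent = n-1-k = 2
B^2 mod M = 5^2 mod 1009 = 25
Delta = (9 - 3) * 25 mod 1009 = 150
New hash = (705 + 150) mod 1009 = 855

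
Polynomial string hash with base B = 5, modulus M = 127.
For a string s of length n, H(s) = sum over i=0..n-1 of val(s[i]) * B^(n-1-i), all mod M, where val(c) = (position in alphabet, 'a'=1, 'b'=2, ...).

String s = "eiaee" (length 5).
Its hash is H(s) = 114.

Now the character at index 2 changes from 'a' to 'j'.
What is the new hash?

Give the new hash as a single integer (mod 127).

val('a') = 1, val('j') = 10
Position k = 2, exponent = n-1-k = 2
B^2 mod M = 5^2 mod 127 = 25
Delta = (10 - 1) * 25 mod 127 = 98
New hash = (114 + 98) mod 127 = 85

Answer: 85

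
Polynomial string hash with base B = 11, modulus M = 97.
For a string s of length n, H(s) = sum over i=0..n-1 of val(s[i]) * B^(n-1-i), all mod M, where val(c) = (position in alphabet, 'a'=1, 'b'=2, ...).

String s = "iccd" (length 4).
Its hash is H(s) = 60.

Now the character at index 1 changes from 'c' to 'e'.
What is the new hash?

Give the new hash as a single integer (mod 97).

val('c') = 3, val('e') = 5
Position k = 1, exponent = n-1-k = 2
B^2 mod M = 11^2 mod 97 = 24
Delta = (5 - 3) * 24 mod 97 = 48
New hash = (60 + 48) mod 97 = 11

Answer: 11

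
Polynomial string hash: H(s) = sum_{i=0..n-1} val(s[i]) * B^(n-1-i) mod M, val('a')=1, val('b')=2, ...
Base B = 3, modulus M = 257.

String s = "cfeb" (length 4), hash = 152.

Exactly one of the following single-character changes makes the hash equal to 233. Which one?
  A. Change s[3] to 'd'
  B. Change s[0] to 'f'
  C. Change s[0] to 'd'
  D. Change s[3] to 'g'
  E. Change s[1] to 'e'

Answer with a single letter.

Answer: B

Derivation:
Option A: s[3]='b'->'d', delta=(4-2)*3^0 mod 257 = 2, hash=152+2 mod 257 = 154
Option B: s[0]='c'->'f', delta=(6-3)*3^3 mod 257 = 81, hash=152+81 mod 257 = 233 <-- target
Option C: s[0]='c'->'d', delta=(4-3)*3^3 mod 257 = 27, hash=152+27 mod 257 = 179
Option D: s[3]='b'->'g', delta=(7-2)*3^0 mod 257 = 5, hash=152+5 mod 257 = 157
Option E: s[1]='f'->'e', delta=(5-6)*3^2 mod 257 = 248, hash=152+248 mod 257 = 143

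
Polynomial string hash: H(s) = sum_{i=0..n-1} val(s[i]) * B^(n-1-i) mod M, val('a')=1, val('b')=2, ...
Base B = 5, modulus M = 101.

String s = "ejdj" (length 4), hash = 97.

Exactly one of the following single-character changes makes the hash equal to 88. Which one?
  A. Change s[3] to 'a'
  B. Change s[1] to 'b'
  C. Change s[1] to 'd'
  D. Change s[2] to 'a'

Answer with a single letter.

Option A: s[3]='j'->'a', delta=(1-10)*5^0 mod 101 = 92, hash=97+92 mod 101 = 88 <-- target
Option B: s[1]='j'->'b', delta=(2-10)*5^2 mod 101 = 2, hash=97+2 mod 101 = 99
Option C: s[1]='j'->'d', delta=(4-10)*5^2 mod 101 = 52, hash=97+52 mod 101 = 48
Option D: s[2]='d'->'a', delta=(1-4)*5^1 mod 101 = 86, hash=97+86 mod 101 = 82

Answer: A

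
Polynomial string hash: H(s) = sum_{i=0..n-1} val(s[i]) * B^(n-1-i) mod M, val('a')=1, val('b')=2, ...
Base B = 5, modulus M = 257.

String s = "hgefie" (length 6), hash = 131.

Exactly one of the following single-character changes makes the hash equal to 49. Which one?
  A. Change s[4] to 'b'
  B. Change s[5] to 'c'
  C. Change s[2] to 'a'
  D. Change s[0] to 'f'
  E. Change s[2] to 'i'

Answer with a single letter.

Option A: s[4]='i'->'b', delta=(2-9)*5^1 mod 257 = 222, hash=131+222 mod 257 = 96
Option B: s[5]='e'->'c', delta=(3-5)*5^0 mod 257 = 255, hash=131+255 mod 257 = 129
Option C: s[2]='e'->'a', delta=(1-5)*5^3 mod 257 = 14, hash=131+14 mod 257 = 145
Option D: s[0]='h'->'f', delta=(6-8)*5^5 mod 257 = 175, hash=131+175 mod 257 = 49 <-- target
Option E: s[2]='e'->'i', delta=(9-5)*5^3 mod 257 = 243, hash=131+243 mod 257 = 117

Answer: D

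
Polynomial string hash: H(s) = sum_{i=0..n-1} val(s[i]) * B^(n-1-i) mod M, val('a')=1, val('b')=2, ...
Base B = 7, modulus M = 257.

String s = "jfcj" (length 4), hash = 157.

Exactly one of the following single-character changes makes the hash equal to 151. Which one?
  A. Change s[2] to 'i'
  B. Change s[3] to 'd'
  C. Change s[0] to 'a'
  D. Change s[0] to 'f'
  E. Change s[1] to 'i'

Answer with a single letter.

Answer: B

Derivation:
Option A: s[2]='c'->'i', delta=(9-3)*7^1 mod 257 = 42, hash=157+42 mod 257 = 199
Option B: s[3]='j'->'d', delta=(4-10)*7^0 mod 257 = 251, hash=157+251 mod 257 = 151 <-- target
Option C: s[0]='j'->'a', delta=(1-10)*7^3 mod 257 = 254, hash=157+254 mod 257 = 154
Option D: s[0]='j'->'f', delta=(6-10)*7^3 mod 257 = 170, hash=157+170 mod 257 = 70
Option E: s[1]='f'->'i', delta=(9-6)*7^2 mod 257 = 147, hash=157+147 mod 257 = 47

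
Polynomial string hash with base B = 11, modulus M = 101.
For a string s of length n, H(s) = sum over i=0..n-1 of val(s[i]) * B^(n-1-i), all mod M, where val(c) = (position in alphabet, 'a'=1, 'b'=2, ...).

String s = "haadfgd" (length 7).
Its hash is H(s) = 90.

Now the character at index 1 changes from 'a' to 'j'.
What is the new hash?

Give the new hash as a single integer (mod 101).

val('a') = 1, val('j') = 10
Position k = 1, exponent = n-1-k = 5
B^5 mod M = 11^5 mod 101 = 57
Delta = (10 - 1) * 57 mod 101 = 8
New hash = (90 + 8) mod 101 = 98

Answer: 98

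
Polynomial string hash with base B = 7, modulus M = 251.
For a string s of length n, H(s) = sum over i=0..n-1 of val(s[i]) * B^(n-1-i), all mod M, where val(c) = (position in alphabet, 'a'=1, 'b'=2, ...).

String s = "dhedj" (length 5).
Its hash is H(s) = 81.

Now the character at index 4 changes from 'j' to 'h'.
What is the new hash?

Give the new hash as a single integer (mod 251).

Answer: 79

Derivation:
val('j') = 10, val('h') = 8
Position k = 4, exponent = n-1-k = 0
B^0 mod M = 7^0 mod 251 = 1
Delta = (8 - 10) * 1 mod 251 = 249
New hash = (81 + 249) mod 251 = 79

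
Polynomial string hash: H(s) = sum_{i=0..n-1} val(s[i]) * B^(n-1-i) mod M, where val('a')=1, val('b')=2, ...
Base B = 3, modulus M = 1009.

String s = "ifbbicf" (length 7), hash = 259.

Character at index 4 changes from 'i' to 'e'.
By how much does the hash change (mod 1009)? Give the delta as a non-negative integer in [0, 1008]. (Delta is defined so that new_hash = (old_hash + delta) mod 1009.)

Answer: 973

Derivation:
Delta formula: (val(new) - val(old)) * B^(n-1-k) mod M
  val('e') - val('i') = 5 - 9 = -4
  B^(n-1-k) = 3^2 mod 1009 = 9
  Delta = -4 * 9 mod 1009 = 973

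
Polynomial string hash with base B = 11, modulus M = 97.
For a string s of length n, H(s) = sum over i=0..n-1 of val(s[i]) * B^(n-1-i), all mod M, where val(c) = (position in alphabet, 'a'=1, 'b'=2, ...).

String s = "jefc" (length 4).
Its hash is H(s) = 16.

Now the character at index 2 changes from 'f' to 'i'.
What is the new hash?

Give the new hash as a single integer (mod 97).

val('f') = 6, val('i') = 9
Position k = 2, exponent = n-1-k = 1
B^1 mod M = 11^1 mod 97 = 11
Delta = (9 - 6) * 11 mod 97 = 33
New hash = (16 + 33) mod 97 = 49

Answer: 49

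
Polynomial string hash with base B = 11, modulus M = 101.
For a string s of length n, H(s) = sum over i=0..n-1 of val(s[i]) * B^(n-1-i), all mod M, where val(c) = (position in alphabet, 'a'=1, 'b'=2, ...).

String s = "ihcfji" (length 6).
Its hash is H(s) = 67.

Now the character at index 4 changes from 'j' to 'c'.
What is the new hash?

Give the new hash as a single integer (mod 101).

Answer: 91

Derivation:
val('j') = 10, val('c') = 3
Position k = 4, exponent = n-1-k = 1
B^1 mod M = 11^1 mod 101 = 11
Delta = (3 - 10) * 11 mod 101 = 24
New hash = (67 + 24) mod 101 = 91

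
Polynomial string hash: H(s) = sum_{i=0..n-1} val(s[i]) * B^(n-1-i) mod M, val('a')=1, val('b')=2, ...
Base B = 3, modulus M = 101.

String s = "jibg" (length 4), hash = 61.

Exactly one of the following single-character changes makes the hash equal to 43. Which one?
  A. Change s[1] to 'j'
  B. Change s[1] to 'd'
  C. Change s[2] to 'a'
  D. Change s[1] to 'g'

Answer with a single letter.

Answer: D

Derivation:
Option A: s[1]='i'->'j', delta=(10-9)*3^2 mod 101 = 9, hash=61+9 mod 101 = 70
Option B: s[1]='i'->'d', delta=(4-9)*3^2 mod 101 = 56, hash=61+56 mod 101 = 16
Option C: s[2]='b'->'a', delta=(1-2)*3^1 mod 101 = 98, hash=61+98 mod 101 = 58
Option D: s[1]='i'->'g', delta=(7-9)*3^2 mod 101 = 83, hash=61+83 mod 101 = 43 <-- target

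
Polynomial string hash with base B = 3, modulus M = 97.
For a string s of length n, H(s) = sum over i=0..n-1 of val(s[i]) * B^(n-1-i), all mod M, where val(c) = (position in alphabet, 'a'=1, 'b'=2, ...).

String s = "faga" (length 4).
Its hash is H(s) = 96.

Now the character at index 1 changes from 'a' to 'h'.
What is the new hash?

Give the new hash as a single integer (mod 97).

val('a') = 1, val('h') = 8
Position k = 1, exponent = n-1-k = 2
B^2 mod M = 3^2 mod 97 = 9
Delta = (8 - 1) * 9 mod 97 = 63
New hash = (96 + 63) mod 97 = 62

Answer: 62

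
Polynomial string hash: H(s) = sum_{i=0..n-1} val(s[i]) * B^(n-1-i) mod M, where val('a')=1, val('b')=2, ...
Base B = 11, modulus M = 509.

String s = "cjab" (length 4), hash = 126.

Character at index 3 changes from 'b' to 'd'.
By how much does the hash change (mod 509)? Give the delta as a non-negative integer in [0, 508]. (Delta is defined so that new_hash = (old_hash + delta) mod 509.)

Answer: 2

Derivation:
Delta formula: (val(new) - val(old)) * B^(n-1-k) mod M
  val('d') - val('b') = 4 - 2 = 2
  B^(n-1-k) = 11^0 mod 509 = 1
  Delta = 2 * 1 mod 509 = 2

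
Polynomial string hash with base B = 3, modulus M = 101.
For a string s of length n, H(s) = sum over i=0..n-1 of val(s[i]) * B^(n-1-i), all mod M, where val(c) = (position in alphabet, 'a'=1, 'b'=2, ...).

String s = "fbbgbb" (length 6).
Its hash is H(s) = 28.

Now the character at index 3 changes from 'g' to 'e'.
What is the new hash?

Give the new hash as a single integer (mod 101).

Answer: 10

Derivation:
val('g') = 7, val('e') = 5
Position k = 3, exponent = n-1-k = 2
B^2 mod M = 3^2 mod 101 = 9
Delta = (5 - 7) * 9 mod 101 = 83
New hash = (28 + 83) mod 101 = 10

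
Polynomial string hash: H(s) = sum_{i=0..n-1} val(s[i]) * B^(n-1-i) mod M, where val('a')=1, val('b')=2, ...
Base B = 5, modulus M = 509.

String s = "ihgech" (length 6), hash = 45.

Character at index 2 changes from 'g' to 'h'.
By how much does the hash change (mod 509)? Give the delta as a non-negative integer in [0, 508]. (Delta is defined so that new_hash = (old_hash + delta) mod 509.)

Answer: 125

Derivation:
Delta formula: (val(new) - val(old)) * B^(n-1-k) mod M
  val('h') - val('g') = 8 - 7 = 1
  B^(n-1-k) = 5^3 mod 509 = 125
  Delta = 1 * 125 mod 509 = 125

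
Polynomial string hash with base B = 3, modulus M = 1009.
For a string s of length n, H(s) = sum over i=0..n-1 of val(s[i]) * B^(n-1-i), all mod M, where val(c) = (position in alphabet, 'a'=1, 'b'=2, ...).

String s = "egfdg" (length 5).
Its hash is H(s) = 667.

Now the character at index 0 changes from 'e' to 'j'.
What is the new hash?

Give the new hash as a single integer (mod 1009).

val('e') = 5, val('j') = 10
Position k = 0, exponent = n-1-k = 4
B^4 mod M = 3^4 mod 1009 = 81
Delta = (10 - 5) * 81 mod 1009 = 405
New hash = (667 + 405) mod 1009 = 63

Answer: 63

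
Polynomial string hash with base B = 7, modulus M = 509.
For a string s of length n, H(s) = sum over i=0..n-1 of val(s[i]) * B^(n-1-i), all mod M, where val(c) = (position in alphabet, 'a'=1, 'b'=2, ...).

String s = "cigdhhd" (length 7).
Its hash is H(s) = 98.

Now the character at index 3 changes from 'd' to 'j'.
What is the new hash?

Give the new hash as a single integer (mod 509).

Answer: 120

Derivation:
val('d') = 4, val('j') = 10
Position k = 3, exponent = n-1-k = 3
B^3 mod M = 7^3 mod 509 = 343
Delta = (10 - 4) * 343 mod 509 = 22
New hash = (98 + 22) mod 509 = 120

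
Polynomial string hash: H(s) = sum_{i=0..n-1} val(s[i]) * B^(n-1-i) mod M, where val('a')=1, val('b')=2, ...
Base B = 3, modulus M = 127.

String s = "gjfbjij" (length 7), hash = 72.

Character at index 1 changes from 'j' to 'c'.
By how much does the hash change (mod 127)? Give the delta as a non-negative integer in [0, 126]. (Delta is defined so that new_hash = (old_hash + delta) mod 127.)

Answer: 77

Derivation:
Delta formula: (val(new) - val(old)) * B^(n-1-k) mod M
  val('c') - val('j') = 3 - 10 = -7
  B^(n-1-k) = 3^5 mod 127 = 116
  Delta = -7 * 116 mod 127 = 77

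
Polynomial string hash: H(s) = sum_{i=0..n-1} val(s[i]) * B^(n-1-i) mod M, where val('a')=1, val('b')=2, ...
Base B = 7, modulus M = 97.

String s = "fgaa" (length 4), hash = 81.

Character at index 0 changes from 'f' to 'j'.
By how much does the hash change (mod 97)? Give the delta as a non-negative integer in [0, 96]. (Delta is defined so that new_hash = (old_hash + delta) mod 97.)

Delta formula: (val(new) - val(old)) * B^(n-1-k) mod M
  val('j') - val('f') = 10 - 6 = 4
  B^(n-1-k) = 7^3 mod 97 = 52
  Delta = 4 * 52 mod 97 = 14

Answer: 14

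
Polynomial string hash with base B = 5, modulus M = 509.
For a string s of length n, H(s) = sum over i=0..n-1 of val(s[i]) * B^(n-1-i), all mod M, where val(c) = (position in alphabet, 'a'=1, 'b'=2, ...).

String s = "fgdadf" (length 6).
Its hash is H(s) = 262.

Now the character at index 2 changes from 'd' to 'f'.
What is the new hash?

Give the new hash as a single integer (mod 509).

Answer: 3

Derivation:
val('d') = 4, val('f') = 6
Position k = 2, exponent = n-1-k = 3
B^3 mod M = 5^3 mod 509 = 125
Delta = (6 - 4) * 125 mod 509 = 250
New hash = (262 + 250) mod 509 = 3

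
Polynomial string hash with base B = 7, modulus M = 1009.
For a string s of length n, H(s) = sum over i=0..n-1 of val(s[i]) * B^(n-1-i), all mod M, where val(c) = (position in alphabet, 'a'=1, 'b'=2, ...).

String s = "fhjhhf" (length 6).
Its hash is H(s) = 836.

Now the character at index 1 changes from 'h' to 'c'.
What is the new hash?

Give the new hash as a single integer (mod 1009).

Answer: 939

Derivation:
val('h') = 8, val('c') = 3
Position k = 1, exponent = n-1-k = 4
B^4 mod M = 7^4 mod 1009 = 383
Delta = (3 - 8) * 383 mod 1009 = 103
New hash = (836 + 103) mod 1009 = 939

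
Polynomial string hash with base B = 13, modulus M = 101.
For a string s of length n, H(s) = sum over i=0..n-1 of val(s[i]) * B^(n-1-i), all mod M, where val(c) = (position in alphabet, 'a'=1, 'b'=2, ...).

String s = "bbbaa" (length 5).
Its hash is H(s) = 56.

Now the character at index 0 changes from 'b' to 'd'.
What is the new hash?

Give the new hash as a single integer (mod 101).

val('b') = 2, val('d') = 4
Position k = 0, exponent = n-1-k = 4
B^4 mod M = 13^4 mod 101 = 79
Delta = (4 - 2) * 79 mod 101 = 57
New hash = (56 + 57) mod 101 = 12

Answer: 12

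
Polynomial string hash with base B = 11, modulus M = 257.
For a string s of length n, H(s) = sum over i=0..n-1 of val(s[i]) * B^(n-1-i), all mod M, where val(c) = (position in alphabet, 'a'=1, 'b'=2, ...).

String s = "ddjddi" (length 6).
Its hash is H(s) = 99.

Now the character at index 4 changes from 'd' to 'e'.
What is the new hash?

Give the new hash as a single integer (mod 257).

Answer: 110

Derivation:
val('d') = 4, val('e') = 5
Position k = 4, exponent = n-1-k = 1
B^1 mod M = 11^1 mod 257 = 11
Delta = (5 - 4) * 11 mod 257 = 11
New hash = (99 + 11) mod 257 = 110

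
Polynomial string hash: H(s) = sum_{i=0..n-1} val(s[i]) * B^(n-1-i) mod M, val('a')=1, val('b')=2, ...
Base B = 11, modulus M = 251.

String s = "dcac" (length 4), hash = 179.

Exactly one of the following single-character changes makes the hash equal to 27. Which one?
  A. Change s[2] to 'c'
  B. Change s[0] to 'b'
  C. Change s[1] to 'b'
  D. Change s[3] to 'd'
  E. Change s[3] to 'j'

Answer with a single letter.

Answer: B

Derivation:
Option A: s[2]='a'->'c', delta=(3-1)*11^1 mod 251 = 22, hash=179+22 mod 251 = 201
Option B: s[0]='d'->'b', delta=(2-4)*11^3 mod 251 = 99, hash=179+99 mod 251 = 27 <-- target
Option C: s[1]='c'->'b', delta=(2-3)*11^2 mod 251 = 130, hash=179+130 mod 251 = 58
Option D: s[3]='c'->'d', delta=(4-3)*11^0 mod 251 = 1, hash=179+1 mod 251 = 180
Option E: s[3]='c'->'j', delta=(10-3)*11^0 mod 251 = 7, hash=179+7 mod 251 = 186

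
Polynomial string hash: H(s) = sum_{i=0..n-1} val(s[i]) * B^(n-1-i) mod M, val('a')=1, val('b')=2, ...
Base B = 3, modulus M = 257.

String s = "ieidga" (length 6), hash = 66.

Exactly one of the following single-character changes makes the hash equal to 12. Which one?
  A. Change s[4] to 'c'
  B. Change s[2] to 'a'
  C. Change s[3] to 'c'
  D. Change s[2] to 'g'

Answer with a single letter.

Answer: D

Derivation:
Option A: s[4]='g'->'c', delta=(3-7)*3^1 mod 257 = 245, hash=66+245 mod 257 = 54
Option B: s[2]='i'->'a', delta=(1-9)*3^3 mod 257 = 41, hash=66+41 mod 257 = 107
Option C: s[3]='d'->'c', delta=(3-4)*3^2 mod 257 = 248, hash=66+248 mod 257 = 57
Option D: s[2]='i'->'g', delta=(7-9)*3^3 mod 257 = 203, hash=66+203 mod 257 = 12 <-- target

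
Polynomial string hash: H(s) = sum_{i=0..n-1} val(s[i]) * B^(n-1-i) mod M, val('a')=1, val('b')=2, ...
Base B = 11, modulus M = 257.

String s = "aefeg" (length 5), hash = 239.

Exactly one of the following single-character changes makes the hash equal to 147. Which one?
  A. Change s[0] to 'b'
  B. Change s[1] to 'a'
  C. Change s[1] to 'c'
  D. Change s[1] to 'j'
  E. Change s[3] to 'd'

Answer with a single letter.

Option A: s[0]='a'->'b', delta=(2-1)*11^4 mod 257 = 249, hash=239+249 mod 257 = 231
Option B: s[1]='e'->'a', delta=(1-5)*11^3 mod 257 = 73, hash=239+73 mod 257 = 55
Option C: s[1]='e'->'c', delta=(3-5)*11^3 mod 257 = 165, hash=239+165 mod 257 = 147 <-- target
Option D: s[1]='e'->'j', delta=(10-5)*11^3 mod 257 = 230, hash=239+230 mod 257 = 212
Option E: s[3]='e'->'d', delta=(4-5)*11^1 mod 257 = 246, hash=239+246 mod 257 = 228

Answer: C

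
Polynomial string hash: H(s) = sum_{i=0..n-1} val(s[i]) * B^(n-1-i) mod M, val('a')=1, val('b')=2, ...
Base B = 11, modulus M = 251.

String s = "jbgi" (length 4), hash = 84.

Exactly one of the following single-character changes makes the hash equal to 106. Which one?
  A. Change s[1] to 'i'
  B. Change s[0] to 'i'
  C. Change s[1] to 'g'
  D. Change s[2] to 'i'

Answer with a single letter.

Option A: s[1]='b'->'i', delta=(9-2)*11^2 mod 251 = 94, hash=84+94 mod 251 = 178
Option B: s[0]='j'->'i', delta=(9-10)*11^3 mod 251 = 175, hash=84+175 mod 251 = 8
Option C: s[1]='b'->'g', delta=(7-2)*11^2 mod 251 = 103, hash=84+103 mod 251 = 187
Option D: s[2]='g'->'i', delta=(9-7)*11^1 mod 251 = 22, hash=84+22 mod 251 = 106 <-- target

Answer: D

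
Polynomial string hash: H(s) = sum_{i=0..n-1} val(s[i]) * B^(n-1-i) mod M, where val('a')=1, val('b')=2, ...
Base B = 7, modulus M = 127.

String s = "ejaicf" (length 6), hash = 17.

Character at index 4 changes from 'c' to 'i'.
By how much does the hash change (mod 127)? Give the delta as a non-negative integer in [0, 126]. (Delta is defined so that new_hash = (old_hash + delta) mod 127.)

Delta formula: (val(new) - val(old)) * B^(n-1-k) mod M
  val('i') - val('c') = 9 - 3 = 6
  B^(n-1-k) = 7^1 mod 127 = 7
  Delta = 6 * 7 mod 127 = 42

Answer: 42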